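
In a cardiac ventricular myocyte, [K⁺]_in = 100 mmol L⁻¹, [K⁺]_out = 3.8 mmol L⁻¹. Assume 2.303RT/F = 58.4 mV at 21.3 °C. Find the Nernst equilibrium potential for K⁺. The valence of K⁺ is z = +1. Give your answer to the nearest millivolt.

-83 mV

E = (58.4/z) · log₁₀([K⁺]_out/[K⁺]_in) with z = +1.
= (58.4/1) · log₁₀(3.8/100) = 58.40 · log₁₀(0.038)
= 58.40 · (-1.4202) = -82.94 mV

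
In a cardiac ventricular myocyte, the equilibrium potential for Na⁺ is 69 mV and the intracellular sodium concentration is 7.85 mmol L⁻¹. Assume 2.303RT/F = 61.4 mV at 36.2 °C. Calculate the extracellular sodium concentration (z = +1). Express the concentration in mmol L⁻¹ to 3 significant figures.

Nernst: E = (61.4/1) · log₁₀([out]/[in]), so log₁₀([out]/[in]) = 69.0 × 1 / 61.4 = 1.1238.
[out]/[in] = 10^(1.1238) = 13.3.
[out] = 13.3 × 7.85 = 104.4 mmol L⁻¹.

104 mmol L⁻¹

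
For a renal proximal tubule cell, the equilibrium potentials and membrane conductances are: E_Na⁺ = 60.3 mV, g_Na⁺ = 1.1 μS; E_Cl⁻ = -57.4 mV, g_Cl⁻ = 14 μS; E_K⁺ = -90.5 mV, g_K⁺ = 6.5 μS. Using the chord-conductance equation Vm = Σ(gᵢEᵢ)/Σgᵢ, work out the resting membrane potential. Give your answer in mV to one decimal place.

Σ gᵢEᵢ = 1.1·(60.3) + 14·(-57.4) + 6.5·(-90.5) = -1325.52
Σ gᵢ = 1.1 + 14 + 6.5 = 21.6
Vm = -1325.52 / 21.6 = -61.37 mV

-61.4 mV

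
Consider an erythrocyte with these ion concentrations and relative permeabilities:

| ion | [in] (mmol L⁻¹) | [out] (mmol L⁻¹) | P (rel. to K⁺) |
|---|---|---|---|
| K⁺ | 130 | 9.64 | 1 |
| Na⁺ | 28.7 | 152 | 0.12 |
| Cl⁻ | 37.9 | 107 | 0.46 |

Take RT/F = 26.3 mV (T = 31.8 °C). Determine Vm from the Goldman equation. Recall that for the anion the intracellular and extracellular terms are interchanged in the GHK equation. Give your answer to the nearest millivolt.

-37 mV

Vm = 26.3 · ln[(Σ P·[cation]ₒ + Σ P·[anion]ᵢ) / (Σ P·[cation]ᵢ + Σ P·[anion]ₒ)]
Numerator = 1×9.64 + 0.12×152 + 0.46×37.9 = 45.31
Denominator = 1×130 + 0.12×28.7 + 0.46×107 = 182.7
Vm = 26.3 · ln(0.24807) = 26.3 × (-1.3940) = -36.66 mV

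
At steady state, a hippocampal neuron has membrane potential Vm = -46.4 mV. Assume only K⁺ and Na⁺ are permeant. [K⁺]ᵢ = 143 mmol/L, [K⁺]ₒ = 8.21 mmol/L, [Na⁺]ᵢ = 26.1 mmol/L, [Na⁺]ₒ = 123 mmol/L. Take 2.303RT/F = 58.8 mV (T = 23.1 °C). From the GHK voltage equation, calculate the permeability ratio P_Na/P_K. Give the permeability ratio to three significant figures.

Let α = P_Na/P_K. GHK: Vm = 58.8·log₁₀[(Kₒ + α·Naₒ)/(Kᵢ + α·Naᵢ)].
10^(Vm/58.8) = 10^(-46.4/58.8) = 0.16251
So 0.16251·(Kᵢ + α·Naᵢ) = Kₒ + α·Naₒ → α = (0.16251·143.0 − 8.21) / (123.0 − 0.16251·26.1)
α = (23.24 − 8.21) / (123.0 − 4.242) = 15.03/118.8 = 0.1266

0.127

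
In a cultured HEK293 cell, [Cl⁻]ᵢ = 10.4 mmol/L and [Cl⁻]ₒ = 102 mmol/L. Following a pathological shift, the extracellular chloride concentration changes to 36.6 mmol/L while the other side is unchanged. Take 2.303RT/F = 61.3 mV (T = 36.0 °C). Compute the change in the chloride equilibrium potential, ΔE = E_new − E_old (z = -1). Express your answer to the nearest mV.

27 mV

E_old = (61.3/-1)·log₁₀(102/10.4) = -60.78 mV
E_new = (61.3/-1)·log₁₀(36.6/10.4) = -33.50 mV
ΔE = -33.50 − (-60.78) = 27.29 mV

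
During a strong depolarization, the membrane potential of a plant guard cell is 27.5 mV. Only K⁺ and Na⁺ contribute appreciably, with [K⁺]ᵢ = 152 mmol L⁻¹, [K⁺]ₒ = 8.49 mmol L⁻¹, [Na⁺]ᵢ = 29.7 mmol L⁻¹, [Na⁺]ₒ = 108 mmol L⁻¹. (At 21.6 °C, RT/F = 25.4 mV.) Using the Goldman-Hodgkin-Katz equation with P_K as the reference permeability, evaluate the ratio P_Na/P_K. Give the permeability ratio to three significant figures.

Let α = P_Na/P_K. GHK: Vm = 25.4·ln[(Kₒ + α·Naₒ)/(Kᵢ + α·Naᵢ)].
e^(Vm/25.4) = e^(27.5/25.4) = 2.9526
So 2.9526·(Kᵢ + α·Naᵢ) = Kₒ + α·Naₒ → α = (2.9526·152.0 − 8.49) / (108.0 − 2.9526·29.7)
α = (448.8 − 8.49) / (108.0 − 87.69) = 440.3/20.31 = 21.68

21.7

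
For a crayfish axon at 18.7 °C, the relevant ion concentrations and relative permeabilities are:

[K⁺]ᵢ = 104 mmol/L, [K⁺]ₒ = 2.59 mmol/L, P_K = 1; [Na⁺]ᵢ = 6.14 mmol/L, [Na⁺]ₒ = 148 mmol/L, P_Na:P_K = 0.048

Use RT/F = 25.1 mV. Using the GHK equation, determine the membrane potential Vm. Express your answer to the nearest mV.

-60 mV

Vm = 25.1 · ln[(Σ P·[cation]ₒ + Σ P·[anion]ᵢ) / (Σ P·[cation]ᵢ + Σ P·[anion]ₒ)]
Numerator = 1×2.59 + 0.048×148 = 9.694
Denominator = 1×104 + 0.048×6.14 = 104.3
Vm = 25.1 · ln(0.092948) = 25.1 × (-2.3757) = -59.63 mV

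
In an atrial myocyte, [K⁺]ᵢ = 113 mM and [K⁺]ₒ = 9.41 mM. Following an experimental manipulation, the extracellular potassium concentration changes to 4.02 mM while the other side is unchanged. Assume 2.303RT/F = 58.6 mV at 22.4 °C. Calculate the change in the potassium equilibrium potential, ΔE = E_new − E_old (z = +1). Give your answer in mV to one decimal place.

E_old = (58.6/1)·log₁₀(9.41/113) = -63.26 mV
E_new = (58.6/1)·log₁₀(4.02/113) = -84.90 mV
ΔE = -84.90 − (-63.26) = -21.64 mV

-21.6 mV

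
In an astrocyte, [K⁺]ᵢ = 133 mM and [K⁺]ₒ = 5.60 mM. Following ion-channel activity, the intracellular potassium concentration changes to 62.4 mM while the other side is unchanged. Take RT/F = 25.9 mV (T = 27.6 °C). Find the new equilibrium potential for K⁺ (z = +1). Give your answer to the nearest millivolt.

After the shift: [K⁺]_out = 5.60, [K⁺]_in = 62.4 mM.
E_new = (25.9/1)·ln(5.60/62.4) = 25.90 · (-2.4108) = -62.44 mV

-62 mV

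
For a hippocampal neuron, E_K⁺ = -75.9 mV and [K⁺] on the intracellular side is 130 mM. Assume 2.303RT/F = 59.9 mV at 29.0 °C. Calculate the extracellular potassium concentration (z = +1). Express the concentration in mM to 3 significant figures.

7.03 mM

Nernst: E = (59.9/1) · log₁₀([out]/[in]), so log₁₀([out]/[in]) = -75.9 × 1 / 59.9 = -1.2671.
[out]/[in] = 10^(-1.2671) = 0.05406.
[out] = 0.05406 × 130 = 7.028 mM.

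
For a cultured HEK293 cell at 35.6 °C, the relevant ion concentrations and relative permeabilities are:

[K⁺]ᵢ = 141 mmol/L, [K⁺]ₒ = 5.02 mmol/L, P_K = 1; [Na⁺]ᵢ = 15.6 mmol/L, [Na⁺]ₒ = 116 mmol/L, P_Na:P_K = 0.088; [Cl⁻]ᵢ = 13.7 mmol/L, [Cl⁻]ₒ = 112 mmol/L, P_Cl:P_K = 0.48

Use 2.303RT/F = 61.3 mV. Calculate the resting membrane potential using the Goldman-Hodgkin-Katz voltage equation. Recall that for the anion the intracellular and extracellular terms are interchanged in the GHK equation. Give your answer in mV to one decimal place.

-58.5 mV

Vm = 61.3 · log₁₀[(Σ P·[cation]ₒ + Σ P·[anion]ᵢ) / (Σ P·[cation]ᵢ + Σ P·[anion]ₒ)]
Numerator = 1×5.02 + 0.088×116 + 0.48×13.7 = 21.8
Denominator = 1×141 + 0.088×15.6 + 0.48×112 = 196.1
Vm = 61.3 · log₁₀(0.11117) = 61.3 × (-0.9540) = -58.48 mV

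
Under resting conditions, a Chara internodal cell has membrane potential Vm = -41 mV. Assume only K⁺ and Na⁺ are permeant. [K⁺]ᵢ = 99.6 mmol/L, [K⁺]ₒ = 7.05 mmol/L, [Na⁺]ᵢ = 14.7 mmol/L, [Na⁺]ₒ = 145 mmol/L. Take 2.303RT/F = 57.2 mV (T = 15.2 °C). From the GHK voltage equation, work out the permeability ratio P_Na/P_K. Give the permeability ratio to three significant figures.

0.0849

Let α = P_Na/P_K. GHK: Vm = 57.2·log₁₀[(Kₒ + α·Naₒ)/(Kᵢ + α·Naᵢ)].
10^(Vm/57.2) = 10^(-41.0/57.2) = 0.19196
So 0.19196·(Kᵢ + α·Naᵢ) = Kₒ + α·Naₒ → α = (0.19196·99.6 − 7.05) / (145.0 − 0.19196·14.7)
α = (19.12 − 7.05) / (145.0 − 2.822) = 12.07/142.2 = 0.08489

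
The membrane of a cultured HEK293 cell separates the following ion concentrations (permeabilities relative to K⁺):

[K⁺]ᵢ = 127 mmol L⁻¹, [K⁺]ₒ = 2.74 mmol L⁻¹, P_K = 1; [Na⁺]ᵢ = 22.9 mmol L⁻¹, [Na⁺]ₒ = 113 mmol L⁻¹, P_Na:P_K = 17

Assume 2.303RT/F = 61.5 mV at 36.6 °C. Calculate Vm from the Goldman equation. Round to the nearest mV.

35 mV

Vm = 61.5 · log₁₀[(Σ P·[cation]ₒ + Σ P·[anion]ᵢ) / (Σ P·[cation]ᵢ + Σ P·[anion]ₒ)]
Numerator = 1×2.74 + 17×113 = 1924
Denominator = 1×127 + 17×22.9 = 516.3
Vm = 61.5 · log₁₀(3.726) = 61.5 × (0.5712) = 35.13 mV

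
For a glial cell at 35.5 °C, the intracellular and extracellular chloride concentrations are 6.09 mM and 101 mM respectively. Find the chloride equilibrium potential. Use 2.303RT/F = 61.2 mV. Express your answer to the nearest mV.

E = (61.2/z) · log₁₀([Cl⁻]_out/[Cl⁻]_in) with z = -1.
For an anion, dividing by z = -1 reverses the sign.
= (61.2/-1) · log₁₀(101/6.09) = -61.20 · log₁₀(16.58)
= -61.20 · (1.2197) = -74.65 mV

-75 mV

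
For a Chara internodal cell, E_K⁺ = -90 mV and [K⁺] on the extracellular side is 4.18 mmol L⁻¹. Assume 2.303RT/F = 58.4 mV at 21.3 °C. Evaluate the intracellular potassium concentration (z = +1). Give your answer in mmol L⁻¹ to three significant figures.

145 mmol L⁻¹

Nernst: E = (58.4/1) · log₁₀([out]/[in]), so log₁₀([out]/[in]) = -90.0 × 1 / 58.4 = -1.5411.
[out]/[in] = 10^(-1.5411) = 0.02877.
[in] = 4.18 / 0.02877 = 145.3 mmol L⁻¹.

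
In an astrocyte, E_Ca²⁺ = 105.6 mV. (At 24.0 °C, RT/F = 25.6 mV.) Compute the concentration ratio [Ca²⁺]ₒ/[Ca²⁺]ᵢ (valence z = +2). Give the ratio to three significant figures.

3830

ln([out]/[in]) = E·z/(25.6) = 105.6 × 2 / 25.6 = 8.2500
[out]/[in] = e^(8.2500) = 3828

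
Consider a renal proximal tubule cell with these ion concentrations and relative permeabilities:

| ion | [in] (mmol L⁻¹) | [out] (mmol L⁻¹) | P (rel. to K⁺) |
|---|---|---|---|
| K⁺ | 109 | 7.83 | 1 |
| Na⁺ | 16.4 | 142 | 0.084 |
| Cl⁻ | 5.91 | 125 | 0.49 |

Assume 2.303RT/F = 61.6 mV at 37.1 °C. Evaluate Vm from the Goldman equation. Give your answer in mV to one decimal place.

Vm = 61.6 · log₁₀[(Σ P·[cation]ₒ + Σ P·[anion]ᵢ) / (Σ P·[cation]ᵢ + Σ P·[anion]ₒ)]
Numerator = 1×7.83 + 0.084×142 + 0.49×5.91 = 22.65
Denominator = 1×109 + 0.084×16.4 + 0.49×125 = 171.6
Vm = 61.6 · log₁₀(0.13199) = 61.6 × (-0.8794) = -54.17 mV

-54.2 mV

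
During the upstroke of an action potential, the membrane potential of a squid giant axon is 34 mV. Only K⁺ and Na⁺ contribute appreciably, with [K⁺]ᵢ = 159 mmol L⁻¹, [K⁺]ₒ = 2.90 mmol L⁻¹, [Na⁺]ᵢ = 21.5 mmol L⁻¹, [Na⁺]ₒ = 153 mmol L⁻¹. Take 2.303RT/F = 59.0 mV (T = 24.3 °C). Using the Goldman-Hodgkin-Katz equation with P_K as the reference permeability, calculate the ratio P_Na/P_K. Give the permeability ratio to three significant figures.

Let α = P_Na/P_K. GHK: Vm = 59.0·log₁₀[(Kₒ + α·Naₒ)/(Kᵢ + α·Naᵢ)].
10^(Vm/59.0) = 10^(34.0/59.0) = 3.7694
So 3.7694·(Kᵢ + α·Naᵢ) = Kₒ + α·Naₒ → α = (3.7694·159.0 − 2.9) / (153.0 − 3.7694·21.5)
α = (599.3 − 2.9) / (153.0 − 81.04) = 596.4/71.96 = 8.289

8.29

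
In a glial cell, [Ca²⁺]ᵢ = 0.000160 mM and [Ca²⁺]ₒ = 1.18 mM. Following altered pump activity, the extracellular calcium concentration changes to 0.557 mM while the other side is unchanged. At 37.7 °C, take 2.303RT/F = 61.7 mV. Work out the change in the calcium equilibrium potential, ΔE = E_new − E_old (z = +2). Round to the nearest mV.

E_old = (61.7/2)·log₁₀(1.18/0.000160) = 119.32 mV
E_new = (61.7/2)·log₁₀(0.557/0.000160) = 109.26 mV
ΔE = 109.26 − (119.32) = -10.06 mV

-10 mV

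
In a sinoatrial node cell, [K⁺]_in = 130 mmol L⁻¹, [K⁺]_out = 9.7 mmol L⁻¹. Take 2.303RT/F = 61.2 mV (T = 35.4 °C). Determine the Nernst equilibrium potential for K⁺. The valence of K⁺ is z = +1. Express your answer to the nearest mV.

E = (61.2/z) · log₁₀([K⁺]_out/[K⁺]_in) with z = +1.
= (61.2/1) · log₁₀(9.7/130) = 61.20 · log₁₀(0.07462)
= 61.20 · (-1.1272) = -68.98 mV

-69 mV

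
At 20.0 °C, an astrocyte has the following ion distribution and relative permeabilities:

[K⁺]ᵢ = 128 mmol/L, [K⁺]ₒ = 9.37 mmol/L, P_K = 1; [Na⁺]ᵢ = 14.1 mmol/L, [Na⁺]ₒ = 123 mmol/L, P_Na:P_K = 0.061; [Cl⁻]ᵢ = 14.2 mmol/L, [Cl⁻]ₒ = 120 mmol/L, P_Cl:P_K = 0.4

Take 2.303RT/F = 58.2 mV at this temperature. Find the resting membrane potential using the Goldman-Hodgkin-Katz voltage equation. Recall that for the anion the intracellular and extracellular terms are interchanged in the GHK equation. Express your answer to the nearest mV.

-52 mV

Vm = 58.2 · log₁₀[(Σ P·[cation]ₒ + Σ P·[anion]ᵢ) / (Σ P·[cation]ᵢ + Σ P·[anion]ₒ)]
Numerator = 1×9.37 + 0.061×123 + 0.4×14.2 = 22.55
Denominator = 1×128 + 0.061×14.1 + 0.4×120 = 176.9
Vm = 58.2 · log₁₀(0.12752) = 58.2 × (-0.8944) = -52.06 mV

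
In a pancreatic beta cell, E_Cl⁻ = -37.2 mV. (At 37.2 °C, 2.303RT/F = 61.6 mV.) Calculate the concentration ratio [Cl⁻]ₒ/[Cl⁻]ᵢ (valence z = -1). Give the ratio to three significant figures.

log₁₀([out]/[in]) = E·z/(61.6) = -37.2 × -1 / 61.6 = 0.6039
[out]/[in] = 10^(0.6039) = 4.017

4.02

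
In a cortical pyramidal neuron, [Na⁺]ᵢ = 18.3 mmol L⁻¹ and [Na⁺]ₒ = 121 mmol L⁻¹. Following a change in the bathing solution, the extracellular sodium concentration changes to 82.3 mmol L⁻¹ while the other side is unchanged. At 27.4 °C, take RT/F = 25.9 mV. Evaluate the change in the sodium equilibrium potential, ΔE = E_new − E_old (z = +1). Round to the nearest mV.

E_old = (25.9/1)·ln(121/18.3) = 48.92 mV
E_new = (25.9/1)·ln(82.3/18.3) = 38.94 mV
ΔE = 38.94 − (48.92) = -9.98 mV

-10 mV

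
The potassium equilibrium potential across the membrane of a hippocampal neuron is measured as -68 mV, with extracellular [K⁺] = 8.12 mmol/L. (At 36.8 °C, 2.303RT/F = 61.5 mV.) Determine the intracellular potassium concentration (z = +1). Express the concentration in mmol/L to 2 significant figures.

100 mmol/L

Nernst: E = (61.5/1) · log₁₀([out]/[in]), so log₁₀([out]/[in]) = -68.0 × 1 / 61.5 = -1.1057.
[out]/[in] = 10^(-1.1057) = 0.0784.
[in] = 8.12 / 0.0784 = 103.6 mmol/L.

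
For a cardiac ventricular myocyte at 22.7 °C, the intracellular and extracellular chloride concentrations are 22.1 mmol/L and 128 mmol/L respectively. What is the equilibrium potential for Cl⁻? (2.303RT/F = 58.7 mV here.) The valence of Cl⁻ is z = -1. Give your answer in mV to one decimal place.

-44.8 mV

E = (58.7/z) · log₁₀([Cl⁻]_out/[Cl⁻]_in) with z = -1.
For an anion, dividing by z = -1 reverses the sign.
= (58.7/-1) · log₁₀(128/22.1) = -58.70 · log₁₀(5.792)
= -58.70 · (0.7628) = -44.78 mV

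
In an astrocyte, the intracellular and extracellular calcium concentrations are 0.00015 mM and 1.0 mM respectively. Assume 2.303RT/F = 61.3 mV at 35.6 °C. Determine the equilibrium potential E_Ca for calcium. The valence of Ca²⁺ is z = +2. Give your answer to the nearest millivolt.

117 mV

E = (61.3/z) · log₁₀([Ca²⁺]_out/[Ca²⁺]_in) with z = +2.
= (61.3/2) · log₁₀(1.0/0.00015) = 30.65 · log₁₀(6667)
= 30.65 · (3.8239) = 117.20 mV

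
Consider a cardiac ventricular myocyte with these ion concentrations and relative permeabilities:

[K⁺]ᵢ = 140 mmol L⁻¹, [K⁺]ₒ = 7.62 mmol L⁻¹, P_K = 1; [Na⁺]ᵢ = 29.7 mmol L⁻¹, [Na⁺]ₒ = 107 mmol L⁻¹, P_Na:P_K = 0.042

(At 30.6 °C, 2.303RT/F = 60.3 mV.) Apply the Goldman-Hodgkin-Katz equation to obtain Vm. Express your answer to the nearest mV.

Vm = 60.3 · log₁₀[(Σ P·[cation]ₒ + Σ P·[anion]ᵢ) / (Σ P·[cation]ᵢ + Σ P·[anion]ₒ)]
Numerator = 1×7.62 + 0.042×107 = 12.11
Denominator = 1×140 + 0.042×29.7 = 141.2
Vm = 60.3 · log₁₀(0.085764) = 60.3 × (-1.0667) = -64.32 mV

-64 mV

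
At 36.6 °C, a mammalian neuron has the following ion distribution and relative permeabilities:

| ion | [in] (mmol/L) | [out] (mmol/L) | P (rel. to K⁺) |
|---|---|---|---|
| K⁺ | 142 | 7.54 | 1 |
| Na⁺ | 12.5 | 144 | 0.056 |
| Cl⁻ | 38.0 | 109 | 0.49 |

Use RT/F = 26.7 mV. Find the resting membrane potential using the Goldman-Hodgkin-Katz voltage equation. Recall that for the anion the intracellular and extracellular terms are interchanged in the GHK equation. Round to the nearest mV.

Vm = 26.7 · ln[(Σ P·[cation]ₒ + Σ P·[anion]ᵢ) / (Σ P·[cation]ᵢ + Σ P·[anion]ₒ)]
Numerator = 1×7.54 + 0.056×144 + 0.49×38.0 = 34.22
Denominator = 1×142 + 0.056×12.5 + 0.49×109 = 196.1
Vm = 26.7 · ln(0.17451) = 26.7 × (-1.7457) = -46.61 mV

-47 mV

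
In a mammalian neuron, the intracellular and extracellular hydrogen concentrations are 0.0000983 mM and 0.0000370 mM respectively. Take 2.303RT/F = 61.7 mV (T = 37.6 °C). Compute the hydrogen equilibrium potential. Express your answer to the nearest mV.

E = (61.7/z) · log₁₀([H⁺]_out/[H⁺]_in) with z = +1.
= (61.7/1) · log₁₀(0.0000370/0.0000983) = 61.70 · log₁₀(0.3764)
= 61.70 · (-0.4244) = -26.18 mV

-26 mV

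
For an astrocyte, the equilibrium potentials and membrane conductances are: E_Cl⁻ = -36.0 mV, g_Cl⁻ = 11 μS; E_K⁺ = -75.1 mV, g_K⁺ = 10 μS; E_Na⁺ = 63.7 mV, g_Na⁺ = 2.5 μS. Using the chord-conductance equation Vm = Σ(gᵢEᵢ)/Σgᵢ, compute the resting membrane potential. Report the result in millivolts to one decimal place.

Σ gᵢEᵢ = 11·(-36.0) + 10·(-75.1) + 2.5·(63.7) = -987.75
Σ gᵢ = 11 + 10 + 2.5 = 23.5
Vm = -987.75 / 23.5 = -42.03 mV

-42.0 mV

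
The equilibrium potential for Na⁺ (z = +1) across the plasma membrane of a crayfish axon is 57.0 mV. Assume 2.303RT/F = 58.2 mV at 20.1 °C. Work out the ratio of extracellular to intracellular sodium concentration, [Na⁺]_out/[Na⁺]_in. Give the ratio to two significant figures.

9.5

log₁₀([out]/[in]) = E·z/(58.2) = 57.0 × 1 / 58.2 = 0.9794
[out]/[in] = 10^(0.9794) = 9.536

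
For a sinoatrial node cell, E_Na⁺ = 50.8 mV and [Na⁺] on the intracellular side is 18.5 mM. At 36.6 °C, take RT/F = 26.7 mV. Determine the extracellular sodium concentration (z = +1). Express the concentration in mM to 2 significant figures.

Nernst: E = (26.7/1) · ln([out]/[in]), so ln([out]/[in]) = 50.8 × 1 / 26.7 = 1.9026.
[out]/[in] = e^(1.9026) = 6.703.
[out] = 6.703 × 18.5 = 124 mM.

120 mM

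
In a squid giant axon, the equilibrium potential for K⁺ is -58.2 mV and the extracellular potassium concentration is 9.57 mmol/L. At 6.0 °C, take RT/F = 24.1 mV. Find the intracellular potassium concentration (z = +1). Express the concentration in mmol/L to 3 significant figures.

Nernst: E = (24.1/1) · ln([out]/[in]), so ln([out]/[in]) = -58.2 × 1 / 24.1 = -2.4149.
[out]/[in] = e^(-2.4149) = 0.08937.
[in] = 9.57 / 0.08937 = 107.1 mmol/L.

107 mmol/L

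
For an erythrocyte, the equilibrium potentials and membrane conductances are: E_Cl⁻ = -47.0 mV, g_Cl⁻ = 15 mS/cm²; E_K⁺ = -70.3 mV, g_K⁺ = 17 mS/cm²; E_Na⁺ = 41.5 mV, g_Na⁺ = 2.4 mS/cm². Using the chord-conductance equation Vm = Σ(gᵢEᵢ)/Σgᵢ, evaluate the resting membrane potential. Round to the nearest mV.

-52 mV

Σ gᵢEᵢ = 15·(-47.0) + 17·(-70.3) + 2.4·(41.5) = -1800.50
Σ gᵢ = 15 + 17 + 2.4 = 34.4
Vm = -1800.50 / 34.4 = -52.34 mV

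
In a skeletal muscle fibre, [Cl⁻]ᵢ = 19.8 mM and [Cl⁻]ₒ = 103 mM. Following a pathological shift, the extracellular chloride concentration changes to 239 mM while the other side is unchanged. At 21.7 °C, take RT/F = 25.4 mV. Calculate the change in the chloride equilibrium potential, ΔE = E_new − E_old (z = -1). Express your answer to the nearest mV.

E_old = (25.4/-1)·ln(103/19.8) = -41.89 mV
E_new = (25.4/-1)·ln(239/19.8) = -63.27 mV
ΔE = -63.27 − (-41.89) = -21.38 mV

-21 mV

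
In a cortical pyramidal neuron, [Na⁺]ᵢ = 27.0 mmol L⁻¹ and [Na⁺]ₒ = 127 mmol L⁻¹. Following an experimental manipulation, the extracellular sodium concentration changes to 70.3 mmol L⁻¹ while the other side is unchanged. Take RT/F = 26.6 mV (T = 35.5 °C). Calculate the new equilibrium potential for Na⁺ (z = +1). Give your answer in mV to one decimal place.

After the shift: [Na⁺]_out = 70.3, [Na⁺]_in = 27.0 mmol L⁻¹.
E_new = (26.6/1)·ln(70.3/27.0) = 26.60 · (0.9569) = 25.45 mV

25.5 mV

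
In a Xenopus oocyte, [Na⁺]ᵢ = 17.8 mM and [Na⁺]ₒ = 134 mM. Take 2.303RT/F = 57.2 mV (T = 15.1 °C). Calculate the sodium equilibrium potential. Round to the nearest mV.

E = (57.2/z) · log₁₀([Na⁺]_out/[Na⁺]_in) with z = +1.
= (57.2/1) · log₁₀(134/17.8) = 57.20 · log₁₀(7.528)
= 57.20 · (0.8767) = 50.15 mV

50 mV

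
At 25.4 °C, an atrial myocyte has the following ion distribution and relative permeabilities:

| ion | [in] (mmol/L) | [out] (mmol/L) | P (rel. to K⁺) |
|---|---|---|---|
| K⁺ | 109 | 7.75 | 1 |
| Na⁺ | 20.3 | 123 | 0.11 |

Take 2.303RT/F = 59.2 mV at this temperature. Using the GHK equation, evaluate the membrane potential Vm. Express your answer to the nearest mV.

-43 mV

Vm = 59.2 · log₁₀[(Σ P·[cation]ₒ + Σ P·[anion]ᵢ) / (Σ P·[cation]ᵢ + Σ P·[anion]ₒ)]
Numerator = 1×7.75 + 0.11×123 = 21.28
Denominator = 1×109 + 0.11×20.3 = 111.2
Vm = 59.2 · log₁₀(0.19131) = 59.2 × (-0.7183) = -42.52 mV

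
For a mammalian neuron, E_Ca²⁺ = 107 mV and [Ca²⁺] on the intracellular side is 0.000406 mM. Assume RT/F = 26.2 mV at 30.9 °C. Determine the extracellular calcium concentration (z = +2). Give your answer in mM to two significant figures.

Nernst: E = (26.2/2) · ln([out]/[in]), so ln([out]/[in]) = 107.0 × 2 / 26.2 = 8.1679.
[out]/[in] = e^(8.1679) = 3526.
[out] = 3526 × 0.000406 = 1.432 mM.

1.4 mM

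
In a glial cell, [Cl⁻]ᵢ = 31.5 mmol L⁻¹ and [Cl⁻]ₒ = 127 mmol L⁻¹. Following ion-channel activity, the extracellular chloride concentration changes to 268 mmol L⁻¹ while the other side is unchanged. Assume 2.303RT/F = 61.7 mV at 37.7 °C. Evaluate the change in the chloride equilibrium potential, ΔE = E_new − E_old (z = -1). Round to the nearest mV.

-20 mV

E_old = (61.7/-1)·log₁₀(127/31.5) = -37.36 mV
E_new = (61.7/-1)·log₁₀(268/31.5) = -57.37 mV
ΔE = -57.37 − (-37.36) = -20.01 mV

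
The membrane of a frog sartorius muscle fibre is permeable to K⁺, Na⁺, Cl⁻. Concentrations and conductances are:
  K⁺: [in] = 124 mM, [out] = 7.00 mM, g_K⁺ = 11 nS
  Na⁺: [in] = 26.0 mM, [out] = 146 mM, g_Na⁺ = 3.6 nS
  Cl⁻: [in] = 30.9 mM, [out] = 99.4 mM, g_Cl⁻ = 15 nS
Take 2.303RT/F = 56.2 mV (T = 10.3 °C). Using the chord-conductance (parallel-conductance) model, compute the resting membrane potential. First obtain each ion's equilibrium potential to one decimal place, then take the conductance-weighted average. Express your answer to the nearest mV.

E_K⁺ = (56.2/1)·log₁₀(7.00/124) = -70.2 mV
E_Na⁺ = (56.2/1)·log₁₀(146/26.0) = 42.1 mV
E_Cl⁻ = (56.2/-1)·log₁₀(99.4/30.9) = -28.5 mV
Vm = (Σ gᵢEᵢ)/(Σ gᵢ) = (11·-70.2 + 3.6·42.1 + 15·-28.5) / (11 + 3.6 + 15)
= -1048.14 / 29.6 = -35.41 mV

-35 mV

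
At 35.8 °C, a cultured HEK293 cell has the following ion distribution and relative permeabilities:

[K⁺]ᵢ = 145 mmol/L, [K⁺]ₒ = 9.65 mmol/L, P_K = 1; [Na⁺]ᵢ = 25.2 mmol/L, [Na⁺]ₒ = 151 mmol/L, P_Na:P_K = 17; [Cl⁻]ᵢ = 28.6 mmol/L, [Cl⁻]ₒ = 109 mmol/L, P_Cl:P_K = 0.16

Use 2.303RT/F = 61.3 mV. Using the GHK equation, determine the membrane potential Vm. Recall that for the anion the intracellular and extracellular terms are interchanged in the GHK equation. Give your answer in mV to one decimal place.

39.3 mV

Vm = 61.3 · log₁₀[(Σ P·[cation]ₒ + Σ P·[anion]ᵢ) / (Σ P·[cation]ᵢ + Σ P·[anion]ₒ)]
Numerator = 1×9.65 + 17×151 + 0.16×28.6 = 2581
Denominator = 1×145 + 17×25.2 + 0.16×109 = 590.8
Vm = 61.3 · log₁₀(4.3687) = 61.3 × (0.6404) = 39.25 mV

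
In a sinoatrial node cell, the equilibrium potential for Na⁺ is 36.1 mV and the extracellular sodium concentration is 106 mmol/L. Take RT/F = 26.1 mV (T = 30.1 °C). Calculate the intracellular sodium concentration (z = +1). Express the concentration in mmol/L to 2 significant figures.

27 mmol/L

Nernst: E = (26.1/1) · ln([out]/[in]), so ln([out]/[in]) = 36.1 × 1 / 26.1 = 1.3831.
[out]/[in] = e^(1.3831) = 3.987.
[in] = 106 / 3.987 = 26.58 mmol/L.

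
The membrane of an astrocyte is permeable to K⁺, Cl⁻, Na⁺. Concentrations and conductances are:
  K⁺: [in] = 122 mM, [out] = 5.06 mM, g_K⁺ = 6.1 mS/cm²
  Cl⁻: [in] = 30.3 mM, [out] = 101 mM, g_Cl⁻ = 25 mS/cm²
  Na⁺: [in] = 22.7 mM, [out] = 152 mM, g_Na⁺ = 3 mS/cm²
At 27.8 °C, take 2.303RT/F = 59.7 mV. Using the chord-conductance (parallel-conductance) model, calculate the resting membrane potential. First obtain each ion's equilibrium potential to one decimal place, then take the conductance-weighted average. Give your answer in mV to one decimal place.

-33.3 mV

E_K⁺ = (59.7/1)·log₁₀(5.06/122) = -82.5 mV
E_Cl⁻ = (59.7/-1)·log₁₀(101/30.3) = -31.2 mV
E_Na⁺ = (59.7/1)·log₁₀(152/22.7) = 49.3 mV
Vm = (Σ gᵢEᵢ)/(Σ gᵢ) = (6.1·-82.5 + 25·-31.2 + 3·49.3) / (6.1 + 25 + 3)
= -1135.35 / 34.1 = -33.29 mV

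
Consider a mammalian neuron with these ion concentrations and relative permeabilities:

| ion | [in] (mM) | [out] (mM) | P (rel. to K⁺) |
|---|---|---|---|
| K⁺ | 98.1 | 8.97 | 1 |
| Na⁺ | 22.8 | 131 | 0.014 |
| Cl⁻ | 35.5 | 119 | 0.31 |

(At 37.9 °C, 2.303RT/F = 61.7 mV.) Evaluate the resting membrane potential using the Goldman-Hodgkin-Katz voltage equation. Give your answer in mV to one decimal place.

-48.9 mV

Vm = 61.7 · log₁₀[(Σ P·[cation]ₒ + Σ P·[anion]ᵢ) / (Σ P·[cation]ᵢ + Σ P·[anion]ₒ)]
Numerator = 1×8.97 + 0.014×131 + 0.31×35.5 = 21.81
Denominator = 1×98.1 + 0.014×22.8 + 0.31×119 = 135.3
Vm = 61.7 · log₁₀(0.16118) = 61.7 × (-0.7927) = -48.91 mV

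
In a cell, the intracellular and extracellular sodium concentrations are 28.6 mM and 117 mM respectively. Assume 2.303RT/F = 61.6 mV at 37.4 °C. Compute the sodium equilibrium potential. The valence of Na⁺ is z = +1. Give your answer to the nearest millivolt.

38 mV

E = (61.6/z) · log₁₀([Na⁺]_out/[Na⁺]_in) with z = +1.
= (61.6/1) · log₁₀(117/28.6) = 61.60 · log₁₀(4.091)
= 61.60 · (0.6118) = 37.69 mV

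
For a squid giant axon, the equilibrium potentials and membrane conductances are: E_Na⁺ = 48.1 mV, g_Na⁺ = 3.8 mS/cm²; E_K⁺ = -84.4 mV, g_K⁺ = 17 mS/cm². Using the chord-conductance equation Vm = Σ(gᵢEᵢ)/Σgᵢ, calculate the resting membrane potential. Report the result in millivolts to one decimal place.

Σ gᵢEᵢ = 3.8·(48.1) + 17·(-84.4) = -1252.02
Σ gᵢ = 3.8 + 17 = 20.8
Vm = -1252.02 / 20.8 = -60.19 mV

-60.2 mV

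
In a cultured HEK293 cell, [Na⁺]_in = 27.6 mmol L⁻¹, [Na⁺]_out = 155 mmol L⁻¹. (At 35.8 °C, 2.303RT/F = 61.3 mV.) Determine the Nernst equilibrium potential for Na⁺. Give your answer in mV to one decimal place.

45.9 mV

E = (61.3/z) · log₁₀([Na⁺]_out/[Na⁺]_in) with z = +1.
= (61.3/1) · log₁₀(155/27.6) = 61.30 · log₁₀(5.616)
= 61.30 · (0.7494) = 45.94 mV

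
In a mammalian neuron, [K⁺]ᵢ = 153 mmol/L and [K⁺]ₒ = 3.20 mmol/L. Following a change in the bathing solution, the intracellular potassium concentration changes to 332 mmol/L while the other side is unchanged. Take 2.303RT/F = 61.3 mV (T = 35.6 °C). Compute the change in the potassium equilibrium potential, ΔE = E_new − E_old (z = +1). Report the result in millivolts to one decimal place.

E_old = (61.3/1)·log₁₀(3.20/153) = -102.96 mV
E_new = (61.3/1)·log₁₀(3.20/332) = -123.58 mV
ΔE = -123.58 − (-102.96) = -20.62 mV

-20.6 mV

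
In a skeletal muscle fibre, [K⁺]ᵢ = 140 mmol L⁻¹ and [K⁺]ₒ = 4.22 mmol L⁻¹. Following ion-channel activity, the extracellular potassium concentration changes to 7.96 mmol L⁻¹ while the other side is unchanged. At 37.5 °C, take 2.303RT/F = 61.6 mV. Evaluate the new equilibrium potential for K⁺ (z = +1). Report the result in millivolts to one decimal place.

After the shift: [K⁺]_out = 7.96, [K⁺]_in = 140 mmol L⁻¹.
E_new = (61.6/1)·log₁₀(7.96/140) = 61.60 · (-1.2452) = -76.71 mV

-76.7 mV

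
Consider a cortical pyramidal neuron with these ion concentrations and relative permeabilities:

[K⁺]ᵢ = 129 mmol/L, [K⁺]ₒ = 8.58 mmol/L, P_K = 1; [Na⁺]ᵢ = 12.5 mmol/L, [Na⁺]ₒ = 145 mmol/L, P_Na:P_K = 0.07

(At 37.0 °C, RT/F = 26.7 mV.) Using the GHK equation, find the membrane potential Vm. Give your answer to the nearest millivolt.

Vm = 26.7 · ln[(Σ P·[cation]ₒ + Σ P·[anion]ᵢ) / (Σ P·[cation]ᵢ + Σ P·[anion]ₒ)]
Numerator = 1×8.58 + 0.07×145 = 18.73
Denominator = 1×129 + 0.07×12.5 = 129.9
Vm = 26.7 · ln(0.14422) = 26.7 × (-1.9364) = -51.70 mV

-52 mV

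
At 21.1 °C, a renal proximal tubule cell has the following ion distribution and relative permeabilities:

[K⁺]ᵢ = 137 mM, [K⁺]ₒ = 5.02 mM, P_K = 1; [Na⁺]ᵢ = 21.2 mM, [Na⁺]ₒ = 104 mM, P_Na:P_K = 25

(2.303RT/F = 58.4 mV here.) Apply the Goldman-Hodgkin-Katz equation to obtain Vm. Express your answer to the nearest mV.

Vm = 58.4 · log₁₀[(Σ P·[cation]ₒ + Σ P·[anion]ᵢ) / (Σ P·[cation]ᵢ + Σ P·[anion]ₒ)]
Numerator = 1×5.02 + 25×104 = 2605
Denominator = 1×137 + 25×21.2 = 667
Vm = 58.4 · log₁₀(3.9056) = 58.4 × (0.5917) = 34.55 mV

35 mV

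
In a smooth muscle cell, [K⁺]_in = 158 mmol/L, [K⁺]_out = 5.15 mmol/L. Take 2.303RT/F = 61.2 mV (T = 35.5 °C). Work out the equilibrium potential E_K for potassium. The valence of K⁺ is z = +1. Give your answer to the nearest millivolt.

E = (61.2/z) · log₁₀([K⁺]_out/[K⁺]_in) with z = +1.
= (61.2/1) · log₁₀(5.15/158) = 61.20 · log₁₀(0.03259)
= 61.20 · (-1.4868) = -91.00 mV

-91 mV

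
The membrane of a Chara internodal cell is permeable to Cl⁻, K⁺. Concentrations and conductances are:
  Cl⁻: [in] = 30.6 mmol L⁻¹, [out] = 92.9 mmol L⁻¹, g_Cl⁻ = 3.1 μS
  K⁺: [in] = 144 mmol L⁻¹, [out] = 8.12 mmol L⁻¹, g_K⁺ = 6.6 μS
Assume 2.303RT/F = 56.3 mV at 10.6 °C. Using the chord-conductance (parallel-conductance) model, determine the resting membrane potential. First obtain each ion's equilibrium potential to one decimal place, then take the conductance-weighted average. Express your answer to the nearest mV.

-57 mV

E_Cl⁻ = (56.3/-1)·log₁₀(92.9/30.6) = -27.2 mV
E_K⁺ = (56.3/1)·log₁₀(8.12/144) = -70.3 mV
Vm = (Σ gᵢEᵢ)/(Σ gᵢ) = (3.1·-27.2 + 6.6·-70.3) / (3.1 + 6.6)
= -548.30 / 9.7 = -56.53 mV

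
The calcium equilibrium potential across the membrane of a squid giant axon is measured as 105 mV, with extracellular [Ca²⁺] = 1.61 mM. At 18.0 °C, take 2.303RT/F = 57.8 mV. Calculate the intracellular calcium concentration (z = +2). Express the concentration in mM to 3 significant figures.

0.000375 mM

Nernst: E = (57.8/2) · log₁₀([out]/[in]), so log₁₀([out]/[in]) = 105.0 × 2 / 57.8 = 3.6332.
[out]/[in] = 10^(3.6332) = 4298.
[in] = 1.61 / 4298 = 0.0003746 mM.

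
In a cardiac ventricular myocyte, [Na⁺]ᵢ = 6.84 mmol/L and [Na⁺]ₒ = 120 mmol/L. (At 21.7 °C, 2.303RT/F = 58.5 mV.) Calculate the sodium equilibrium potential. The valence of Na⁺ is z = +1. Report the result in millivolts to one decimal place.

72.8 mV

E = (58.5/z) · log₁₀([Na⁺]_out/[Na⁺]_in) with z = +1.
= (58.5/1) · log₁₀(120/6.84) = 58.50 · log₁₀(17.54)
= 58.50 · (1.2441) = 72.78 mV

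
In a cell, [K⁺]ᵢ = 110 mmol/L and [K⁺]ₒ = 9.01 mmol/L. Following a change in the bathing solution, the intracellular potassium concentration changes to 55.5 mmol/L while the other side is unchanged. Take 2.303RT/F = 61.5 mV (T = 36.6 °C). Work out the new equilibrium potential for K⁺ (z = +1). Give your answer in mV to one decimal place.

After the shift: [K⁺]_out = 9.01, [K⁺]_in = 55.5 mmol/L.
E_new = (61.5/1)·log₁₀(9.01/55.5) = 61.50 · (-0.7896) = -48.56 mV

-48.6 mV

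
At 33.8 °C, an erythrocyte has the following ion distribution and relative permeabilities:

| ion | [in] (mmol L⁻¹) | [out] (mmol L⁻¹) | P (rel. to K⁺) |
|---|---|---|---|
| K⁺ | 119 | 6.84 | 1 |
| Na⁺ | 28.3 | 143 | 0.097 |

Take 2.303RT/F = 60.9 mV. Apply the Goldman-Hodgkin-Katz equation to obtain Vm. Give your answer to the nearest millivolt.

-47 mV

Vm = 60.9 · log₁₀[(Σ P·[cation]ₒ + Σ P·[anion]ᵢ) / (Σ P·[cation]ᵢ + Σ P·[anion]ₒ)]
Numerator = 1×6.84 + 0.097×143 = 20.71
Denominator = 1×119 + 0.097×28.3 = 121.7
Vm = 60.9 · log₁₀(0.17012) = 60.9 × (-0.7693) = -46.85 mV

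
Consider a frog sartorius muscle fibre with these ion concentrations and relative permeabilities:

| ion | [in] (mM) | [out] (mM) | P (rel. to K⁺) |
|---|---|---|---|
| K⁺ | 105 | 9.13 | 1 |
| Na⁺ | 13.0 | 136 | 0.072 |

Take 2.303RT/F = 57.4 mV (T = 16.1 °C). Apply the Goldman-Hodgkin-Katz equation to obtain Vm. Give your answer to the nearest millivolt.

-43 mV

Vm = 57.4 · log₁₀[(Σ P·[cation]ₒ + Σ P·[anion]ᵢ) / (Σ P·[cation]ᵢ + Σ P·[anion]ₒ)]
Numerator = 1×9.13 + 0.072×136 = 18.92
Denominator = 1×105 + 0.072×13.0 = 105.9
Vm = 57.4 · log₁₀(0.17862) = 57.4 × (-0.7481) = -42.94 mV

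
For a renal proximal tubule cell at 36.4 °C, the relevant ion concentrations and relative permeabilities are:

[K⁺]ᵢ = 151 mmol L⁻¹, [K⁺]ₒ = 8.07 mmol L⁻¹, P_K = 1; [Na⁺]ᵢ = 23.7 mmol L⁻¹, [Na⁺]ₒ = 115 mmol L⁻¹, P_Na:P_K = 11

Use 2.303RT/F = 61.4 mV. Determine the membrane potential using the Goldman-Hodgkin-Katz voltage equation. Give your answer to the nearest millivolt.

Vm = 61.4 · log₁₀[(Σ P·[cation]ₒ + Σ P·[anion]ᵢ) / (Σ P·[cation]ᵢ + Σ P·[anion]ₒ)]
Numerator = 1×8.07 + 11×115 = 1273
Denominator = 1×151 + 11×23.7 = 411.7
Vm = 61.4 · log₁₀(3.0922) = 61.4 × (0.4903) = 30.10 mV

30 mV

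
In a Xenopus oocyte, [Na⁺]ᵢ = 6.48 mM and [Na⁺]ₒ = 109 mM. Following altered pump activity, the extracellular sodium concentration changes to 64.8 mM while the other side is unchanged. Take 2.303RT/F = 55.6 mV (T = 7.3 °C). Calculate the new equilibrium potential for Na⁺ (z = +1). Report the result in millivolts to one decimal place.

After the shift: [Na⁺]_out = 64.8, [Na⁺]_in = 6.48 mM.
E_new = (55.6/1)·log₁₀(64.8/6.48) = 55.60 · (1.0000) = 55.60 mV

55.6 mV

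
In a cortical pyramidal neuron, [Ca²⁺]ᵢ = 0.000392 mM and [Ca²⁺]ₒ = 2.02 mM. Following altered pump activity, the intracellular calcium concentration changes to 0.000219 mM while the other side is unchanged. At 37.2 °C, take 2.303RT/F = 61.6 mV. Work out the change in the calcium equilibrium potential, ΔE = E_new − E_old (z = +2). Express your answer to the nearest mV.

8 mV

E_old = (61.6/2)·log₁₀(2.02/0.000392) = 114.33 mV
E_new = (61.6/2)·log₁₀(2.02/0.000219) = 122.12 mV
ΔE = 122.12 − (114.33) = 7.79 mV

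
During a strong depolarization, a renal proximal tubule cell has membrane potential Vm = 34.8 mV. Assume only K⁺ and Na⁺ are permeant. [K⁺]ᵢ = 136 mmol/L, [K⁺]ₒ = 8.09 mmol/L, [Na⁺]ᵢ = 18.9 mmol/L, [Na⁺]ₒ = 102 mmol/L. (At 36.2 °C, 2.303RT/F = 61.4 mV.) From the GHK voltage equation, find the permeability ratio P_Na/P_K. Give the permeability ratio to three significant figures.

Let α = P_Na/P_K. GHK: Vm = 61.4·log₁₀[(Kₒ + α·Naₒ)/(Kᵢ + α·Naᵢ)].
10^(Vm/61.4) = 10^(34.8/61.4) = 3.6879
So 3.6879·(Kᵢ + α·Naᵢ) = Kₒ + α·Naₒ → α = (3.6879·136.0 − 8.09) / (102.0 − 3.6879·18.9)
α = (501.5 − 8.09) / (102.0 − 69.7) = 493.5/32.3 = 15.28

15.3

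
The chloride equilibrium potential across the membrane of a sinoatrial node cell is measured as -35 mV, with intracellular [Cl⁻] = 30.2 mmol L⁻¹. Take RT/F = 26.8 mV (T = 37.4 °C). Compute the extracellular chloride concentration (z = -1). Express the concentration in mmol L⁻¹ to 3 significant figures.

111 mmol L⁻¹

Nernst: E = (26.8/-1) · ln([out]/[in]), so ln([out]/[in]) = -35.0 × -1 / 26.8 = 1.3060.
[out]/[in] = e^(1.3060) = 3.691.
[out] = 3.691 × 30.2 = 111.5 mmol L⁻¹.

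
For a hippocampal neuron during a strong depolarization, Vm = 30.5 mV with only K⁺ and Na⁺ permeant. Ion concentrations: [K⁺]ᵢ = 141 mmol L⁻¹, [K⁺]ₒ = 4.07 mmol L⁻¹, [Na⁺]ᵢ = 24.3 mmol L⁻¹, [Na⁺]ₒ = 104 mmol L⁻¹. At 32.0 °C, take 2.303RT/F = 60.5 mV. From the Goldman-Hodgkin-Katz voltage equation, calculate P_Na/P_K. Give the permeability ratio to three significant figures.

16.9

Let α = P_Na/P_K. GHK: Vm = 60.5·log₁₀[(Kₒ + α·Naₒ)/(Kᵢ + α·Naᵢ)].
10^(Vm/60.5) = 10^(30.5/60.5) = 3.1925
So 3.1925·(Kᵢ + α·Naᵢ) = Kₒ + α·Naₒ → α = (3.1925·141.0 − 4.07) / (104.0 − 3.1925·24.3)
α = (450.1 − 4.07) / (104.0 − 77.58) = 446.1/26.42 = 16.88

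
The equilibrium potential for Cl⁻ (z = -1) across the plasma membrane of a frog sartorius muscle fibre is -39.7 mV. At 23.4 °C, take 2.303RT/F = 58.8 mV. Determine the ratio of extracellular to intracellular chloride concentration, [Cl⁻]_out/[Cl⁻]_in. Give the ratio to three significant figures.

log₁₀([out]/[in]) = E·z/(58.8) = -39.7 × -1 / 58.8 = 0.6752
[out]/[in] = 10^(0.6752) = 4.733

4.73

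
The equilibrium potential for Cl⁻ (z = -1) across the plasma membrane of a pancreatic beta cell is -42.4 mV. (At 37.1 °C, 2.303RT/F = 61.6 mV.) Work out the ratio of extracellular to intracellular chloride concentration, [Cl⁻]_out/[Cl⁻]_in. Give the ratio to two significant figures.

log₁₀([out]/[in]) = E·z/(61.6) = -42.4 × -1 / 61.6 = 0.6883
[out]/[in] = 10^(0.6883) = 4.879

4.9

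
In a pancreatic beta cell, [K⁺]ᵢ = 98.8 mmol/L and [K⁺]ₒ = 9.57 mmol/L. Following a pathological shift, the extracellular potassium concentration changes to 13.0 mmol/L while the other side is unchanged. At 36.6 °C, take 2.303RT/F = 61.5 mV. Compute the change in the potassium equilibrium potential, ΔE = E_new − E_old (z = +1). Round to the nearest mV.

E_old = (61.5/1)·log₁₀(9.57/98.8) = -62.35 mV
E_new = (61.5/1)·log₁₀(13.0/98.8) = -54.17 mV
ΔE = -54.17 − (-62.35) = 8.18 mV

8 mV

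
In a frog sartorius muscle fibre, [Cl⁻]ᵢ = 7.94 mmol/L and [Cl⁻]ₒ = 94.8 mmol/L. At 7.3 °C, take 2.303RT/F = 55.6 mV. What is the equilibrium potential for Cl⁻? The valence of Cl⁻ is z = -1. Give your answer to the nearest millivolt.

E = (55.6/z) · log₁₀([Cl⁻]_out/[Cl⁻]_in) with z = -1.
For an anion, dividing by z = -1 reverses the sign.
= (55.6/-1) · log₁₀(94.8/7.94) = -55.60 · log₁₀(11.94)
= -55.60 · (1.0770) = -59.88 mV

-60 mV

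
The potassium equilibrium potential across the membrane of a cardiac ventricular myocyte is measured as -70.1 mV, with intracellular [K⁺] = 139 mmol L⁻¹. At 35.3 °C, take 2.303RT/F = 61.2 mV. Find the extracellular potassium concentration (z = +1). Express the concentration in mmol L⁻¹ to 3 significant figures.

9.94 mmol L⁻¹

Nernst: E = (61.2/1) · log₁₀([out]/[in]), so log₁₀([out]/[in]) = -70.1 × 1 / 61.2 = -1.1454.
[out]/[in] = 10^(-1.1454) = 0.07154.
[out] = 0.07154 × 139 = 9.945 mmol L⁻¹.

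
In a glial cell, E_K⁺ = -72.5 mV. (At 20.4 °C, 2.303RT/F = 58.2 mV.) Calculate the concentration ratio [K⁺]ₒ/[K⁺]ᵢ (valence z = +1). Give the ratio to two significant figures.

log₁₀([out]/[in]) = E·z/(58.2) = -72.5 × 1 / 58.2 = -1.2457
[out]/[in] = 10^(-1.2457) = 0.05679

0.057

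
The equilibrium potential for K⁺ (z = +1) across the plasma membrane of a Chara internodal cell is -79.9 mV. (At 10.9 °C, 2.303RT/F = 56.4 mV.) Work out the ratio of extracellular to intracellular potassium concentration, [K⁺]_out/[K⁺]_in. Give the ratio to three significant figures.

0.0383

log₁₀([out]/[in]) = E·z/(56.4) = -79.9 × 1 / 56.4 = -1.4167
[out]/[in] = 10^(-1.4167) = 0.03831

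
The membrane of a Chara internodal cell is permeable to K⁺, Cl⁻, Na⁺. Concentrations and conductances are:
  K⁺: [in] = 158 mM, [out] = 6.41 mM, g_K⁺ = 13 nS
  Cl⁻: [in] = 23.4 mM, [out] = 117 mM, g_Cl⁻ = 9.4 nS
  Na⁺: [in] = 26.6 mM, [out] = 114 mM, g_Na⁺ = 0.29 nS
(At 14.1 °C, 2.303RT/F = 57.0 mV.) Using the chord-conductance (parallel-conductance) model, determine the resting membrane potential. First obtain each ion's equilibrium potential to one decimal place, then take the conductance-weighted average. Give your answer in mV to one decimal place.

-61.5 mV

E_K⁺ = (57.0/1)·log₁₀(6.41/158) = -79.3 mV
E_Cl⁻ = (57.0/-1)·log₁₀(117/23.4) = -39.8 mV
E_Na⁺ = (57.0/1)·log₁₀(114/26.6) = 36.0 mV
Vm = (Σ gᵢEᵢ)/(Σ gᵢ) = (13·-79.3 + 9.4·-39.8 + 0.29·36.0) / (13 + 9.4 + 0.29)
= -1394.58 / 22.69 = -61.46 mV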